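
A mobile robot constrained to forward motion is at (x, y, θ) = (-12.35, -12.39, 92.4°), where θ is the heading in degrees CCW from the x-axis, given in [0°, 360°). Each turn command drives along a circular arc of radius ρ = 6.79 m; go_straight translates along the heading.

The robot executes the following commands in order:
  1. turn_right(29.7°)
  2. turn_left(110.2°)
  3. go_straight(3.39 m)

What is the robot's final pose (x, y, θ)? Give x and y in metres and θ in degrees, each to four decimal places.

set_pose: (x, y, θ) = (-12.3500, -12.3900, 92.4000°), ρ = 6.79
turn_right(29.7°): centre at ρ to the right, rotate −29.7° → (-11.5997, -8.9914, 62.7000°)
turn_left(110.2°): centre at ρ to the left, rotate +110.2° → (-16.7941, 0.8607, 172.9000°)
go_straight(3.39): x += 3.39·cos θ, y += 3.39·sin θ → (-20.1581, 1.2797, 172.9000°)

(-20.1581, 1.2797, 172.9000°)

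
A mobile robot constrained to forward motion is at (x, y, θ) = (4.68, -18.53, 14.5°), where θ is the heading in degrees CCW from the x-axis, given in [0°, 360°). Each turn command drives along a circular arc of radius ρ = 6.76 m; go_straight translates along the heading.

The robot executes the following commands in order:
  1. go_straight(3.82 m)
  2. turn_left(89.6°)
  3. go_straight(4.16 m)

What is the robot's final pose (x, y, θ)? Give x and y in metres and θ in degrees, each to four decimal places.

set_pose: (x, y, θ) = (4.6800, -18.5300, 14.5000°), ρ = 6.76
go_straight(3.82): x += 3.82·cos θ, y += 3.82·sin θ → (8.3783, -17.5735, 14.5000°)
turn_left(89.6°): centre at ρ to the left, rotate +89.6° → (13.2421, -9.3820, 104.1000°)
go_straight(4.16): x += 4.16·cos θ, y += 4.16·sin θ → (12.2287, -5.3474, 104.1000°)

(12.2287, -5.3474, 104.1000°)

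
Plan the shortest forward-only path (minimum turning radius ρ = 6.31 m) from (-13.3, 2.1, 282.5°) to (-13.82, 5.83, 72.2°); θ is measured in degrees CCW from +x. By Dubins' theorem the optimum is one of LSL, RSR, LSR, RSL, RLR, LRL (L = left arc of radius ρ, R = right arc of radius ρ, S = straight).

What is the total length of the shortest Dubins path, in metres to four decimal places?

Let ψ = atan2(Δy, Δx) = atan2(3.73, -0.52) = 97.9365° be the start→goal bearing.
Normalize: d = |goal − start| / ρ = 3.766072/6.31 = 0.596842, α = (θ_start − ψ) mod 360° = 184.5635° = 3.221241 rad, β = (θ_goal − ψ) mod 360° = 334.2635° = 5.833999 rad.
Common terms: sin α = -0.079565, cos α = -0.996830, sin β = -0.434232, cos β = 0.900801, cos(α−β) = -0.863396, d² = 0.356220. Work in radians in the unit-radius frame; every candidate has L = ρ·(t + p + q).
LSL: p² = 2 + d² − 2cos(α−β) + 2d(sin α − sin β) = 4.506373; p = √p² = 2.122822; φ = atan2(cos β − cos α, d + sin α − sin β) = 1.106013 rad; t = (φ − α) mod 2π = 4.167957 rad, q = (β − φ) mod 2π = 4.727986 rad → L = 6.31·(4.167957 + 2.122822 + 4.727986) = 6.31·11.018765 = 69.528407 m
RSR: p² = 2 + d² − 2cos(α−β) + 2d(sin β − sin α) = 3.659650; p = √p² = 1.913021; φ = atan2(cos α − cos β, d − sin α + sin β) = -1.443863 rad; t = (α − φ) mod 2π = 4.665105 rad, q = (φ − β) mod 2π = 5.288508 rad → L = 6.31·(4.665105 + 1.913021 + 5.288508) = 6.31·11.866634 = 74.878460 m
LSR: p² = d² − 2 + 2cos(α−β) + 2d(sin α + sin β) = -3.983882 < 0 → infeasible
RSL: p² = d² − 2 + 2cos(α−β) − 2d(sin α + sin β) = -2.757260 < 0 → infeasible
RLR: c = (6 − d² + 2cos(α−β) + 2d(sin α − sin β))/8 = 0.542544; p = 2π − arccos c = 5.285851 rad; φ = atan2(cos α − cos β, d − sin α + sin β) = -1.443863 rad; t = (α − φ + p/2) mod 2π = 1.024845 rad, q = (α − β − t + p) mod 2π = 1.648248 rad → L = 6.31·(1.024845 + 5.285851 + 1.648248) = 6.31·7.958945 = 50.220941 m
LRL: c = (6 − d² + 2cos(α−β) − 2d(sin α − sin β))/8 = 0.436703; p = 2π − arccos c = 5.164320 rad; φ = atan2(cos β − cos α, d + sin α − sin β) = 1.106013 rad; t = (φ − α + p/2) mod 2π = 0.466932 rad, q = (β − α − t + p) mod 2π = 1.026961 rad → L = 6.31·(0.466932 + 5.164320 + 1.026961) = 6.31·6.658212 = 42.013320 m
Shortest: LRL with L = 42.013320 m ≈ 42.0133 m

42.0133 m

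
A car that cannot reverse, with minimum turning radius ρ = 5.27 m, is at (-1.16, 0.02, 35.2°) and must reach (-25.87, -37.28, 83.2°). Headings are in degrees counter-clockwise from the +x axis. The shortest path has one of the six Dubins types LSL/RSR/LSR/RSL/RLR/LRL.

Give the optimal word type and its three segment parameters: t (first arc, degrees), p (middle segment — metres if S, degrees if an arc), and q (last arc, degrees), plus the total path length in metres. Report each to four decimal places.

Let ψ = atan2(Δy, Δx) = atan2(-37.30, -24.71) = -123.5231° be the start→goal bearing.
Normalize: d = |goal − start| / ρ = 44.742308/5.27 = 8.490001, α = (θ_start − ψ) mod 360° = 158.7231° = 2.770241 rad, β = (θ_goal − ψ) mod 360° = 206.7231° = 3.607999 rad.
Common terms: sin α = 0.362875, cos α = -0.931838, sin β = -0.449680, cos β = -0.893190, cos(α−β) = 0.669131, d² = 72.080125. Work in radians in the unit-radius frame; every candidate has L = ρ·(t + p + q).
LSL: p² = 2 + d² − 2cos(α−β) + 2d(sin α − sin β) = 86.539045; p = √p² = 9.302636; φ = atan2(cos β − cos α, d + sin α − sin β) = 0.004155 rad; t = (φ − α) mod 2π = 3.517098 rad, q = (β − φ) mod 2π = 3.603845 rad → L = 5.27·(3.517098 + 9.302636 + 3.603845) = 5.27·16.423580 = 86.552265 m
RSR: p² = 2 + d² − 2cos(α−β) + 2d(sin β − sin α) = 58.944683; p = √p² = 7.677544; φ = atan2(cos α − cos β, d − sin α + sin β) = -0.005034 rad; t = (α − φ) mod 2π = 2.775275 rad, q = (φ − β) mod 2π = 2.670152 rad → L = 5.27·(2.775275 + 7.677544 + 2.670152) = 5.27·13.122971 = 69.158059 m
LSR: p² = d² − 2 + 2cos(α−β) + 2d(sin α + sin β) = 69.944440; p = √p² = 8.363279; φ = atan2(−cos α − cos β, d + sin α + sin β) − atan2(−2, p) = 0.448594 rad; t = (φ − α) mod 2π = 3.961538 rad, q = (φ − β) mod 2π = 3.123780 rad → L = 5.27·(3.961538 + 8.363279 + 3.123780) = 5.27·15.448596 = 81.414103 m
RSL: p² = d² − 2 + 2cos(α−β) − 2d(sin α + sin β) = 72.892332; p = √p² = 8.537701; φ = atan2(cos α + cos β, d − sin α − sin β) − atan2(2, p) = -0.439765 rad; t = (α − φ) mod 2π = 3.210007 rad, q = (β − φ) mod 2π = 4.047765 rad → L = 5.27·(3.210007 + 8.537701 + 4.047765) = 5.27·15.795472 = 83.242138 m
RLR: c = (6 − d² + 2cos(α−β) + 2d(sin α − sin β))/8 = -6.368085, |c| > 1 → infeasible
LRL: c = (6 − d² + 2cos(α−β) − 2d(sin α − sin β))/8 = -9.817381, |c| > 1 → infeasible
Shortest: RSR with L = 69.158059 m ≈ 69.1581 m
Convert RSR to answer units (arcs ×180/π): t = 2.775275·180/π = 159.0116°, p = ρ·p = 5.27·7.677544 = 40.4607 m, q = 2.670152·180/π = 152.9884°, L = 69.1581 m.

RSR: t = 159.0116°, p = 40.4607 m, q = 152.9884°, L = 69.1581 m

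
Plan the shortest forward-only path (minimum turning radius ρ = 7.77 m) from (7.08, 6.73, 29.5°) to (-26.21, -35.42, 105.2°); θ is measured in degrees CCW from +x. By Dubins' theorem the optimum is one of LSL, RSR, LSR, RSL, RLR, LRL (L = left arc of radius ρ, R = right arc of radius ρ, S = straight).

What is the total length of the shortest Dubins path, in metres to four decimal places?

Let ψ = atan2(Δy, Δx) = atan2(-42.15, -33.29) = -128.3016° be the start→goal bearing.
Normalize: d = |goal − start| / ρ = 53.710768/7.77 = 6.912583, α = (θ_start − ψ) mod 360° = 157.8016° = 2.754158 rad, β = (θ_goal − ψ) mod 360° = 233.5016° = 4.075372 rad.
Common terms: sin α = 0.377815, cos α = -0.925881, sin β = -0.803874, cos β = -0.594800, cos(α−β) = 0.246999, d² = 47.783800. Work in radians in the unit-radius frame; every candidate has L = ρ·(t + p + q).
LSL: p² = 2 + d² − 2cos(α−β) + 2d(sin α − sin β) = 65.626838; p = √p² = 8.101039; φ = atan2(cos β − cos α, d + sin α − sin β) = 0.040880 rad; t = (φ − α) mod 2π = 3.569908 rad, q = (β − φ) mod 2π = 4.034492 rad → L = 7.77·(3.569908 + 8.101039 + 4.034492) = 7.77·15.705439 = 122.031260 m
RSR: p² = 2 + d² − 2cos(α−β) + 2d(sin β − sin α) = 32.952766; p = √p² = 5.740450; φ = atan2(cos α − cos β, d − sin α + sin β) = -0.057707 rad; t = (α − φ) mod 2π = 2.811865 rad, q = (φ − β) mod 2π = 2.150106 rad → L = 7.77·(2.811865 + 5.740450 + 2.150106) = 7.77·10.702421 = 83.157812 m
LSR: p² = d² − 2 + 2cos(α−β) + 2d(sin α + sin β) = 40.387461; p = √p² = 6.355113; φ = atan2(−cos α − cos β, d + sin α + sin β) − atan2(−2, p) = 0.535173 rad; t = (φ − α) mod 2π = 4.064200 rad, q = (φ − β) mod 2π = 2.742986 rad → L = 7.77·(4.064200 + 6.355113 + 2.742986) = 7.77·13.162299 = 102.271066 m
RSL: p² = d² − 2 + 2cos(α−β) − 2d(sin α + sin β) = 52.168136; p = √p² = 7.222751; φ = atan2(cos α + cos β, d − sin α − sin β) − atan2(2, p) = -0.474458 rad; t = (α − φ) mod 2π = 3.228616 rad, q = (β − φ) mod 2π = 4.549830 rad → L = 7.77·(3.228616 + 7.222751 + 4.549830) = 7.77·15.001198 = 116.559307 m
RLR: c = (6 − d² + 2cos(α−β) + 2d(sin α − sin β))/8 = -3.119096, |c| > 1 → infeasible
LRL: c = (6 − d² + 2cos(α−β) − 2d(sin α − sin β))/8 = -7.203355, |c| > 1 → infeasible
Shortest: RSR with L = 83.157812 m ≈ 83.1578 m

83.1578 m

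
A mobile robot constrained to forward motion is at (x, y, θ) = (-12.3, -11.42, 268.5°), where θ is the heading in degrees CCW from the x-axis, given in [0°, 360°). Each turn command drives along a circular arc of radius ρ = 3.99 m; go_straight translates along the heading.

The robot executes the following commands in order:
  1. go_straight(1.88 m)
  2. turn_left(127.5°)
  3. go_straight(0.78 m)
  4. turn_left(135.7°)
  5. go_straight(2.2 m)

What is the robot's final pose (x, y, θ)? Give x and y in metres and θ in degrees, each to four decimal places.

set_pose: (x, y, θ) = (-12.3000, -11.4200, 268.5000°), ρ = 3.99
go_straight(1.88): x += 1.88·cos θ, y += 1.88·sin θ → (-12.3492, -13.2994, 268.5000°)
turn_left(127.5°): centre at ρ to the left, rotate +127.5° → (-6.0153, -16.6318, 396.0000° ≡ 36.0000°)
go_straight(0.78): x += 0.78·cos θ, y += 0.78·sin θ → (-5.3843, -16.1733, 36.0000°)
turn_left(135.7°): centre at ρ to the left, rotate +135.7° → (-7.1536, -8.9971, 171.7000°)
go_straight(2.2): x += 2.2·cos θ, y += 2.2·sin θ → (-9.3305, -8.6795, 171.7000°)

(-9.3305, -8.6795, 171.7000°)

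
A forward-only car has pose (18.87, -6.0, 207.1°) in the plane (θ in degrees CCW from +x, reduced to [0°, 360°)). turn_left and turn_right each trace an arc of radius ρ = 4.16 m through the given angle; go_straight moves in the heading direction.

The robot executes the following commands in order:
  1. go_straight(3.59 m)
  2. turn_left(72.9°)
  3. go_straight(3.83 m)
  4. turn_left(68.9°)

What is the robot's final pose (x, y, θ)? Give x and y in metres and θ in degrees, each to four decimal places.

set_pose: (x, y, θ) = (18.8700, -6.0000, 207.1000°), ρ = 4.16
go_straight(3.59): x += 3.59·cos θ, y += 3.59·sin θ → (15.6741, -7.6354, 207.1000°)
turn_left(72.9°): centre at ρ to the left, rotate +72.9° → (13.4724, -12.0611, 280.0000°)
go_straight(3.83): x += 3.83·cos θ, y += 3.83·sin θ → (14.1375, -15.8329, 280.0000°)
turn_left(68.9°): centre at ρ to the left, rotate +68.9° → (17.4334, -19.1927, 348.9000°)

(17.4334, -19.1927, 348.9000°)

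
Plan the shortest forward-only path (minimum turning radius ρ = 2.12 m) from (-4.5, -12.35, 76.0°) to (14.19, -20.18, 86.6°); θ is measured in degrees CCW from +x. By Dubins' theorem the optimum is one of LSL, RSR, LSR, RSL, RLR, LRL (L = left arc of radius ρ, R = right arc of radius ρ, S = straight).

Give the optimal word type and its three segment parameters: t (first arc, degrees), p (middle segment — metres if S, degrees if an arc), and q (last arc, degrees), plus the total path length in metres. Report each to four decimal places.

Let ψ = atan2(Δy, Δx) = atan2(-7.83, 18.69) = -22.7308° be the start→goal bearing.
Normalize: d = |goal − start| / ρ = 20.263884/2.12 = 9.558436, α = (θ_start − ψ) mod 360° = 98.7308° = 1.723177 rad, β = (θ_goal − ψ) mod 360° = 109.3308° = 1.908182 rad.
Common terms: sin α = 0.988412, cos α = -0.151792, sin β = 0.943623, cos β = -0.331022, cos(α−β) = 0.982935, d² = 91.363697. Work in radians in the unit-radius frame; every candidate has L = ρ·(t + p + q).
LSL: p² = 2 + d² − 2cos(α−β) + 2d(sin α − sin β) = 92.254057; p = √p² = 9.604898; φ = atan2(cos β − cos α, d + sin α − sin β) = -0.018661 rad; t = (φ − α) mod 2π = 4.541347 rad, q = (β − φ) mod 2π = 1.926844 rad → L = 2.12·(4.541347 + 9.604898 + 1.926844) = 2.12·16.073088 = 34.074946 m
RSR: p² = 2 + d² − 2cos(α−β) + 2d(sin β − sin α) = 90.541596; p = √p² = 9.515335; φ = atan2(cos α − cos β, d − sin α + sin β) = 0.018837 rad; t = (α − φ) mod 2π = 1.704340 rad, q = (φ − β) mod 2π = 4.393840 rad → L = 2.12·(1.704340 + 9.515335 + 4.393840) = 2.12·15.613515 = 33.100652 m
LSR: p² = d² − 2 + 2cos(α−β) + 2d(sin α + sin β) = 128.264046; p = √p² = 11.325372; φ = atan2(−cos α − cos β, d + sin α + sin β) − atan2(−2, p) = 0.216786 rad; t = (φ − α) mod 2π = 4.776794 rad, q = (φ − β) mod 2π = 4.591789 rad → L = 2.12·(4.776794 + 11.325372 + 4.591789) = 2.12·20.693956 = 43.871186 m
RSL: p² = d² − 2 + 2cos(α−β) − 2d(sin α + sin β) = 54.395090; p = √p² = 7.375303; φ = atan2(cos α + cos β, d − sin α − sin β) − atan2(2, p) = -0.328031 rad; t = (α − φ) mod 2π = 2.051208 rad, q = (β − φ) mod 2π = 2.236213 rad → L = 2.12·(2.051208 + 7.375303 + 2.236213) = 2.12·11.662724 = 24.724974 m
RLR: c = (6 − d² + 2cos(α−β) + 2d(sin α − sin β))/8 = -10.317699, |c| > 1 → infeasible
LRL: c = (6 − d² + 2cos(α−β) − 2d(sin α − sin β))/8 = -10.531757, |c| > 1 → infeasible
Shortest: RSL with L = 24.724974 m ≈ 24.7250 m
Convert RSL to answer units (arcs ×180/π): t = 2.051208·180/π = 117.5256°, p = ρ·p = 2.12·7.375303 = 15.6356 m, q = 2.236213·180/π = 128.1256°, L = 24.7250 m.

RSL: t = 117.5256°, p = 15.6356 m, q = 128.1256°, L = 24.7250 m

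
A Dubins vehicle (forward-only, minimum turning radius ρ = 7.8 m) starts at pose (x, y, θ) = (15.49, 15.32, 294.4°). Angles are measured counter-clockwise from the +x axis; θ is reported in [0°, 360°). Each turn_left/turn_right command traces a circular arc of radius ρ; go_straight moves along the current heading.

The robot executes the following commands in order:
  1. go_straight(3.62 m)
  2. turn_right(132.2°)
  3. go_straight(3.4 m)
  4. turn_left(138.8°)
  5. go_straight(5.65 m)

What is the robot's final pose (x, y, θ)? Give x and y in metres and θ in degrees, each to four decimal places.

set_pose: (x, y, θ) = (15.4900, 15.3200, 294.4000°), ρ = 7.8
go_straight(3.62): x += 3.62·cos θ, y += 3.62·sin θ → (16.9854, 12.0233, 294.4000°)
turn_right(132.2°): centre at ρ to the right, rotate −132.2° → (7.4977, 1.3745, 162.2000°)
go_straight(3.4): x += 3.4·cos θ, y += 3.4·sin θ → (4.2604, 2.4139, 162.2000°)
turn_left(138.8°): centre at ρ to the left, rotate +138.8° → (-4.8099, -9.0300, 301.0000°)
go_straight(5.65): x += 5.65·cos θ, y += 5.65·sin θ → (-1.8999, -13.8730, 301.0000°)

(-1.8999, -13.8730, 301.0000°)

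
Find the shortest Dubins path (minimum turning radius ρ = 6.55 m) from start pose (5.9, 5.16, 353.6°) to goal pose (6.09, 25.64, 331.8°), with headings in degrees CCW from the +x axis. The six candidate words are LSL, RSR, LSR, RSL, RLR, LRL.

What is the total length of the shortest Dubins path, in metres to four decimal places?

57.2049 m

Let ψ = atan2(Δy, Δx) = atan2(20.48, 0.19) = 89.4685° be the start→goal bearing.
Normalize: d = |goal − start| / ρ = 20.480881/6.55 = 3.126852, α = (θ_start − ψ) mod 360° = 264.1315° = 4.609965 rad, β = (θ_goal − ψ) mod 360° = 242.3315° = 4.229483 rad.
Common terms: sin α = -0.994759, cos α = -0.102245, sin β = -0.885649, cos β = -0.464355, cos(α−β) = 0.928486, d² = 9.777204. Work in radians in the unit-radius frame; every candidate has L = ρ·(t + p + q).
LSL: p² = 2 + d² − 2cos(α−β) + 2d(sin α − sin β) = 9.237891; p = √p² = 3.039390; φ = atan2(cos β − cos α, d + sin α − sin β) = -0.119423 rad; t = (φ − α) mod 2π = 1.553798 rad, q = (β − φ) mod 2π = 4.348906 rad → L = 6.55·(1.553798 + 3.039390 + 4.348906) = 6.55·8.942094 = 58.570713 m
RSR: p² = 2 + d² − 2cos(α−β) + 2d(sin β − sin α) = 10.602573; p = √p² = 3.256159; φ = atan2(cos α − cos β, d − sin α + sin β) = 0.111438 rad; t = (α − φ) mod 2π = 4.498527 rad, q = (φ − β) mod 2π = 2.165140 rad → L = 6.55·(4.498527 + 3.256159 + 2.165140) = 6.55·9.919826 = 64.974863 m
LSR: p² = d² − 2 + 2cos(α−β) + 2d(sin α + sin β) = -2.125343 < 0 → infeasible
RSL: p² = d² − 2 + 2cos(α−β) − 2d(sin α + sin β) = 21.393695; p = √p² = 4.625332; φ = atan2(cos α + cos β, d − sin α − sin β) − atan2(2, p) = -0.520799 rad; t = (α − φ) mod 2π = 5.130764 rad, q = (β − φ) mod 2π = 4.750283 rad → L = 6.55·(5.130764 + 4.625332 + 4.750283) = 6.55·14.506379 = 95.016780 m
RLR: c = (6 − d² + 2cos(α−β) + 2d(sin α − sin β))/8 = -0.325322; p = 2π − arccos c = 4.381037 rad; φ = atan2(cos α − cos β, d − sin α + sin β) = 0.111438 rad; t = (α − φ + p/2) mod 2π = 0.405860 rad, q = (α − β − t + p) mod 2π = 4.355659 rad → L = 6.55·(0.405860 + 4.381037 + 4.355659) = 6.55·9.142556 = 59.883741 m
LRL: c = (6 − d² + 2cos(α−β) − 2d(sin α − sin β))/8 = -0.154736; p = 2π − arccos c = 4.557028 rad; φ = atan2(cos β − cos α, d + sin α − sin β) = -0.119423 rad; t = (φ − α + p/2) mod 2π = 3.832312 rad, q = (β − α − t + p) mod 2π = 0.344235 rad → L = 6.55·(3.832312 + 4.557028 + 0.344235) = 6.55·8.733575 = 57.204915 m
Shortest: LRL with L = 57.204915 m ≈ 57.2049 m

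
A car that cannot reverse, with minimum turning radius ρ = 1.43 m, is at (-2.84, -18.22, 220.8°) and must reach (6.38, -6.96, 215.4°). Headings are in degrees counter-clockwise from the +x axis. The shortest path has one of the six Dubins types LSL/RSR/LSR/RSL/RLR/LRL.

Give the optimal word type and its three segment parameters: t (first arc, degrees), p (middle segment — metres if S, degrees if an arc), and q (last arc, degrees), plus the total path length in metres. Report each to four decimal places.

LSL: t = 190.0051°, p = 14.4218 m, q = 164.5949°, L = 23.2719 m

Let ψ = atan2(Δy, Δx) = atan2(11.26, 9.22) = 50.6884° be the start→goal bearing.
Normalize: d = |goal − start| / ρ = 14.553213/1.43 = 10.177072, α = (θ_start − ψ) mod 360° = 170.1116° = 2.969007 rad, β = (θ_goal − ψ) mod 360° = 164.7116° = 2.874759 rad.
Common terms: sin α = 0.171730, cos α = -0.985144, sin β = 0.263678, cos β = -0.964611, cos(α−β) = 0.995562, d² = 103.572791. Work in radians in the unit-radius frame; every candidate has L = ρ·(t + p + q).
LSL: p² = 2 + d² − 2cos(α−β) + 2d(sin α − sin β) = 101.710142; p = √p² = 10.085145; φ = atan2(cos β − cos α, d + sin α − sin β) = 0.002036 rad; t = (φ − α) mod 2π = 3.316214 rad, q = (β − φ) mod 2π = 2.872723 rad → L = 1.43·(3.316214 + 10.085145 + 2.872723) = 1.43·16.274082 = 23.271937 m
RSR: p² = 2 + d² − 2cos(α−β) + 2d(sin β − sin α) = 105.453192; p = √p² = 10.269040; φ = atan2(cos α − cos β, d − sin α + sin β) = -0.002000 rad; t = (α − φ) mod 2π = 2.971006 rad, q = (φ − β) mod 2π = 3.406427 rad → L = 1.43·(2.971006 + 10.269040 + 3.406427) = 1.43·16.646474 = 23.804457 m
LSR: p² = d² − 2 + 2cos(α−β) + 2d(sin α + sin β) = 112.426283; p = √p² = 10.603126; φ = atan2(−cos α − cos β, d + sin α + sin β) − atan2(−2, p) = 0.368130 rad; t = (φ − α) mod 2π = 3.682308 rad, q = (φ − β) mod 2π = 3.776556 rad → L = 1.43·(3.682308 + 10.603126 + 3.776556) = 1.43·18.061990 = 25.828646 m
RSL: p² = d² − 2 + 2cos(α−β) − 2d(sin α + sin β) = 94.701547; p = √p² = 9.731472; φ = atan2(cos α + cos β, d − sin α − sin β) − atan2(2, p) = -0.400232 rad; t = (α − φ) mod 2π = 3.369239 rad, q = (β − φ) mod 2π = 3.274991 rad → L = 1.43·(3.369239 + 9.731472 + 3.274991) = 1.43·16.375703 = 23.417255 m
RLR: c = (6 − d² + 2cos(α−β) + 2d(sin α − sin β))/8 = -12.181649, |c| > 1 → infeasible
LRL: c = (6 − d² + 2cos(α−β) − 2d(sin α − sin β))/8 = -11.713768, |c| > 1 → infeasible
Shortest: LSL with L = 23.271937 m ≈ 23.2719 m
Convert LSL to answer units (arcs ×180/π): t = 3.316214·180/π = 190.0051°, p = ρ·p = 1.43·10.085145 = 14.4218 m, q = 2.872723·180/π = 164.5949°, L = 23.2719 m.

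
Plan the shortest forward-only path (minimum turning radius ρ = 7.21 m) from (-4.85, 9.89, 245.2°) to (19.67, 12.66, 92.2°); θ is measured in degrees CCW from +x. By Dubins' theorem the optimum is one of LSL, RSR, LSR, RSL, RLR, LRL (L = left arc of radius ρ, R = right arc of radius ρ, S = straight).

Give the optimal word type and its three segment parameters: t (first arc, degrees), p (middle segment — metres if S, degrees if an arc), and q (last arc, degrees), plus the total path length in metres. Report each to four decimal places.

Let ψ = atan2(Δy, Δx) = atan2(2.77, 24.52) = 6.4453° be the start→goal bearing.
Normalize: d = |goal − start| / ρ = 24.675966/7.21 = 3.422464, α = (θ_start − ψ) mod 360° = 238.7547° = 4.167055 rad, β = (θ_goal − ψ) mod 360° = 85.7547° = 1.496701 rad.
Common terms: sin α = -0.854954, cos α = -0.518703, sin β = 0.997256, cos β = 0.074027, cos(α−β) = -0.891007, d² = 11.713260. Work in radians in the unit-radius frame; every candidate has L = ρ·(t + p + q).
LSL: p² = 2 + d² − 2cos(α−β) + 2d(sin α − sin β) = 2.817026; p = √p² = 1.678400; φ = atan2(cos β − cos α, d + sin α − sin β) = 0.360938 rad; t = (φ − α) mod 2π = 2.477068 rad, q = (β − φ) mod 2π = 1.135763 rad → L = 7.21·(2.477068 + 1.678400 + 1.135763) = 7.21·5.291231 = 38.149778 m
RSR: p² = 2 + d² − 2cos(α−β) + 2d(sin β − sin α) = 28.173521; p = √p² = 5.307873; φ = atan2(cos α − cos β, d − sin α + sin β) = -0.111903 rad; t = (α − φ) mod 2π = 4.278959 rad, q = (φ − β) mod 2π = 4.674580 rad → L = 7.21·(4.278959 + 5.307873 + 4.674580) = 7.21·14.261413 = 102.824785 m
LSR: p² = d² − 2 + 2cos(α−β) + 2d(sin α + sin β) = 8.905294; p = √p² = 2.984174; φ = atan2(−cos α − cos β, d + sin α + sin β) − atan2(−2, p) = 0.714547 rad; t = (φ − α) mod 2π = 2.830677 rad, q = (φ − β) mod 2π = 5.501031 rad → L = 7.21·(2.830677 + 2.984174 + 5.501031) = 7.21·11.315883 = 81.587513 m
RSL: p² = d² − 2 + 2cos(α−β) − 2d(sin α + sin β) = 6.957200; p = √p² = 2.637651; φ = atan2(cos α + cos β, d − sin α − sin β) − atan2(2, p) = -0.783505 rad; t = (α − φ) mod 2π = 4.950560 rad, q = (β − φ) mod 2π = 2.280206 rad → L = 7.21·(4.950560 + 2.637651 + 2.280206) = 7.21·9.868416 = 71.151282 m
RLR: c = (6 − d² + 2cos(α−β) + 2d(sin α − sin β))/8 = -2.521690, |c| > 1 → infeasible
LRL: c = (6 − d² + 2cos(α−β) − 2d(sin α − sin β))/8 = 0.647872; p = 2π − arccos c = 5.417176 rad; φ = atan2(cos β − cos α, d + sin α − sin β) = 0.360938 rad; t = (φ − α + p/2) mod 2π = 5.185656 rad, q = (β − α − t + p) mod 2π = 3.844351 rad → L = 7.21·(5.185656 + 5.417176 + 3.844351) = 7.21·14.447184 = 104.164196 m
Shortest: LSL with L = 38.149778 m ≈ 38.1498 m
Convert LSL to answer units (arcs ×180/π): t = 2.477068·180/π = 141.9256°, p = ρ·p = 7.21·1.678400 = 12.1013 m, q = 1.135763·180/π = 65.0744°, L = 38.1498 m.

LSL: t = 141.9256°, p = 12.1013 m, q = 65.0744°, L = 38.1498 m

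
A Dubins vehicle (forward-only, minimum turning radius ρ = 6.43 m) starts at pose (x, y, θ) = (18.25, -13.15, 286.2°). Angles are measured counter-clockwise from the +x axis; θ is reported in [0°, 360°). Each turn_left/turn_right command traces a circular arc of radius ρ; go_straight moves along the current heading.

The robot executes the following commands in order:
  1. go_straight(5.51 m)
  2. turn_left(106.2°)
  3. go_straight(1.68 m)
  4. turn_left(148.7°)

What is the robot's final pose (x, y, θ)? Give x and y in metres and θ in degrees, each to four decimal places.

(27.2570, -9.3183, 181.1000°)

set_pose: (x, y, θ) = (18.2500, -13.1500, 286.2000°), ρ = 6.43
go_straight(5.51): x += 5.51·cos θ, y += 5.51·sin θ → (19.7872, -18.4412, 286.2000°)
turn_left(106.2°): centre at ρ to the left, rotate +106.2° → (29.4073, -22.0763, 392.4000° ≡ 32.4000°)
go_straight(1.68): x += 1.68·cos θ, y += 1.68·sin θ → (30.8258, -21.1761, 32.4000°)
turn_left(148.7°): centre at ρ to the left, rotate +148.7° → (27.2570, -9.3183, 181.1000°)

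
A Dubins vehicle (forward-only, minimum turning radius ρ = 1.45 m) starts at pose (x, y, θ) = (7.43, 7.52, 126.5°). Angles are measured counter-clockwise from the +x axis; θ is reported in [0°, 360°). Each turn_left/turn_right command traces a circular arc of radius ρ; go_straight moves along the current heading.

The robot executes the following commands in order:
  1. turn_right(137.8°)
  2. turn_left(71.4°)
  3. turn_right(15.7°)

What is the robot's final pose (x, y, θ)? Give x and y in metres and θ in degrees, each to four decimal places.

(10.6633, 10.8166, 44.4000°)

set_pose: (x, y, θ) = (7.4300, 7.5200, 126.5000°), ρ = 1.45
turn_right(137.8°): centre at ρ to the right, rotate −137.8° → (8.8797, 9.8044, -11.3000° ≡ 348.7000°)
turn_left(71.4°): centre at ρ to the left, rotate +71.4° → (10.4208, 10.5035, 420.1000° ≡ 60.1000°)
turn_right(15.7°): centre at ρ to the right, rotate −15.7° → (10.6633, 10.8166, 44.4000°)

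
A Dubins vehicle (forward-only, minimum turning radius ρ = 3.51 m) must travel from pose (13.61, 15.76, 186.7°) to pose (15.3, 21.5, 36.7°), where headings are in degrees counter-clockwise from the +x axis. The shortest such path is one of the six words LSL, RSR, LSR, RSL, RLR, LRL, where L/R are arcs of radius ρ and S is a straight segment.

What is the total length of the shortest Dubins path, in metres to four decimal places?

20.3962 m

Let ψ = atan2(Δy, Δx) = atan2(5.74, 1.69) = 73.5942° be the start→goal bearing.
Normalize: d = |goal − start| / ρ = 5.983619/3.51 = 1.704735, α = (θ_start − ψ) mod 360° = 113.1058° = 1.974068 rad, β = (θ_goal − ψ) mod 360° = 323.1058° = 5.639259 rad.
Common terms: sin α = 0.919782, cos α = -0.392429, sin β = -0.600340, cos β = 0.799745, cos(α−β) = -0.866025, d² = 2.906121. Work in radians in the unit-radius frame; every candidate has L = ρ·(t + p + q).
LSL: p² = 2 + d² − 2cos(α−β) + 2d(sin α − sin β) = 11.820982; p = √p² = 3.438165; φ = atan2(cos β − cos α, d + sin α − sin β) = 0.354101 rad; t = (φ − α) mod 2π = 4.663218 rad, q = (β − φ) mod 2π = 5.285158 rad → L = 3.51·(4.663218 + 3.438165 + 5.285158) = 3.51·13.386542 = 46.986763 m
RSR: p² = 2 + d² − 2cos(α−β) + 2d(sin β − sin α) = 1.455362; p = √p² = 1.206384; φ = atan2(cos α − cos β, d − sin α + sin β) = -1.417163 rad; t = (α − φ) mod 2π = 3.391231 rad, q = (φ − β) mod 2π = 5.509949 rad → L = 3.51·(3.391231 + 1.206384 + 5.509949) = 3.51·10.107563 = 35.477546 m
LSR: p² = d² − 2 + 2cos(α−β) + 2d(sin α + sin β) = 0.263198; p = √p² = 0.513029; φ = atan2(−cos α − cos β, d + sin α + sin β) − atan2(−2, p) = 1.121123 rad; t = (φ − α) mod 2π = 5.430240 rad, q = (φ − β) mod 2π = 1.765049 rad → L = 3.51·(5.430240 + 0.513029 + 1.765049) = 3.51·7.708318 = 27.056195 m
RSL: p² = d² − 2 + 2cos(α−β) − 2d(sin α + sin β) = -1.915058 < 0 → infeasible
RLR: c = (6 − d² + 2cos(α−β) + 2d(sin α − sin β))/8 = 0.818080; p = 2π − arccos c = 5.670453 rad; φ = atan2(cos α − cos β, d − sin α + sin β) = -1.417163 rad; t = (α − φ + p/2) mod 2π = 6.226457 rad, q = (α − β − t + p) mod 2π = 2.061990 rad → L = 3.51·(6.226457 + 5.670453 + 2.061990) = 3.51·13.958900 = 48.995740 m
LRL: c = (6 − d² + 2cos(α−β) − 2d(sin α − sin β))/8 = -0.477623; p = 2π − arccos c = 4.214442 rad; φ = atan2(cos β − cos α, d + sin α − sin β) = 0.354101 rad; t = (φ − α + p/2) mod 2π = 0.487254 rad, q = (β − α − t + p) mod 2π = 1.109194 rad → L = 3.51·(0.487254 + 4.214442 + 1.109194) = 3.51·5.810890 = 20.396225 m
Shortest: LRL with L = 20.396225 m ≈ 20.3962 m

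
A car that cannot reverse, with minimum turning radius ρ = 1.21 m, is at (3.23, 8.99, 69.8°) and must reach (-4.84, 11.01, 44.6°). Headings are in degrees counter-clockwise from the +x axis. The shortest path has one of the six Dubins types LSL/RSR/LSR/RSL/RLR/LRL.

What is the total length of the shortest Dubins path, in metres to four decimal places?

Let ψ = atan2(Δy, Δx) = atan2(2.02, -8.07) = 165.9471° be the start→goal bearing.
Normalize: d = |goal − start| / ρ = 8.318972/1.21 = 6.875184, α = (θ_start − ψ) mod 360° = 263.8529° = 4.605103 rad, β = (θ_goal − ψ) mod 360° = 238.6529° = 4.165280 rad.
Common terms: sin α = -0.994250, cos α = -0.107081, sin β = -0.854032, cos β = -0.520221, cos(α−β) = 0.904827, d² = 47.268151. Work in radians in the unit-radius frame; every candidate has L = ρ·(t + p + q).
LSL: p² = 2 + d² − 2cos(α−β) + 2d(sin α − sin β) = 45.530442; p = √p² = 6.747625; φ = atan2(cos β − cos α, d + sin α − sin β) = -0.061266 rad; t = (φ − α) mod 2π = 1.616817 rad, q = (β − φ) mod 2π = 4.226546 rad → L = 1.21·(1.616817 + 6.747625 + 4.226546) = 1.21·12.590987 = 15.235095 m
RSR: p² = 2 + d² − 2cos(α−β) + 2d(sin β − sin α) = 49.386552; p = √p² = 7.027557; φ = atan2(cos α − cos β, d − sin α + sin β) = 0.058822 rad; t = (α − φ) mod 2π = 4.546280 rad, q = (φ − β) mod 2π = 2.176728 rad → L = 1.21·(4.546280 + 7.027557 + 2.176728) = 1.21·13.750565 = 16.638184 m
LSR: p² = d² − 2 + 2cos(α−β) + 2d(sin α + sin β) = 21.663245; p = √p² = 4.654379; φ = atan2(−cos α − cos β, d + sin α + sin β) − atan2(−2, p) = 0.529994 rad; t = (φ − α) mod 2π = 2.208077 rad, q = (φ − β) mod 2π = 2.647900 rad → L = 1.21·(2.208077 + 4.654379 + 2.647900) = 1.21·9.510356 = 11.507531 m
RSL: p² = d² − 2 + 2cos(α−β) − 2d(sin α + sin β) = 72.492365; p = √p² = 8.514245; φ = atan2(cos α + cos β, d − sin α − sin β) − atan2(2, p) = -0.302504 rad; t = (α − φ) mod 2π = 4.907606 rad, q = (β − φ) mod 2π = 4.467783 rad → L = 1.21·(4.907606 + 8.514245 + 4.467783) = 1.21·17.889635 = 21.646458 m
RLR: c = (6 − d² + 2cos(α−β) + 2d(sin α − sin β))/8 = -5.173319, |c| > 1 → infeasible
LRL: c = (6 − d² + 2cos(α−β) − 2d(sin α − sin β))/8 = -4.691305, |c| > 1 → infeasible
Shortest: LSR with L = 11.507531 m ≈ 11.5075 m

11.5075 m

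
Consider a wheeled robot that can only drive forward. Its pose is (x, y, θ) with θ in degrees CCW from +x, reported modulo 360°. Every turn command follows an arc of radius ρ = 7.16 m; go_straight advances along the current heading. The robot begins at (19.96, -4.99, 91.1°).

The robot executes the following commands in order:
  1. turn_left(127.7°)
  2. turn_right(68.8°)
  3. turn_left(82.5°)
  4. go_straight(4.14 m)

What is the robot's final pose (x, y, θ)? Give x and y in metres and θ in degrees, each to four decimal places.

(-11.5323, -5.2946, 232.5000°)

set_pose: (x, y, θ) = (19.9600, -4.9900, 91.1000°), ρ = 7.16
turn_left(127.7°): centre at ρ to the left, rotate +127.7° → (8.3148, 0.4526, 218.8000°)
turn_right(68.8°): centre at ρ to the right, rotate −68.8° → (0.2484, -0.1681, 150.0000°)
turn_left(82.5°): centre at ρ to the left, rotate +82.5° → (-9.0121, -2.0101, 232.5000°)
go_straight(4.14): x += 4.14·cos θ, y += 4.14·sin θ → (-11.5323, -5.2946, 232.5000°)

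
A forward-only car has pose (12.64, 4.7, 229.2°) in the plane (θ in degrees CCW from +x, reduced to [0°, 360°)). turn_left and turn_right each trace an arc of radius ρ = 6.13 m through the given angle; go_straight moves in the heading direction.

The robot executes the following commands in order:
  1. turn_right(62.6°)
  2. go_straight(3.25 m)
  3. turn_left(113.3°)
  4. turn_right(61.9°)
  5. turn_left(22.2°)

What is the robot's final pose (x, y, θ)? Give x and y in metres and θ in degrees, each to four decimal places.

set_pose: (x, y, θ) = (12.6400, 4.7000, 229.2000°), ρ = 6.13
turn_right(62.6°): centre at ρ to the right, rotate −62.6° → (6.5790, 2.7424, 166.6000°)
go_straight(3.25): x += 3.25·cos θ, y += 3.25·sin θ → (3.4175, 3.4955, 166.6000°)
turn_left(113.3°): centre at ρ to the left, rotate +113.3° → (-4.0419, -3.5215, 279.9000°)
turn_right(61.9°): centre at ρ to the right, rotate −61.9° → (-6.3066, -9.4059, 218.0000°)
turn_left(22.2°): centre at ρ to the left, rotate +22.2° → (-7.8520, -11.1900, 240.2000°)

(-7.8520, -11.1900, 240.2000°)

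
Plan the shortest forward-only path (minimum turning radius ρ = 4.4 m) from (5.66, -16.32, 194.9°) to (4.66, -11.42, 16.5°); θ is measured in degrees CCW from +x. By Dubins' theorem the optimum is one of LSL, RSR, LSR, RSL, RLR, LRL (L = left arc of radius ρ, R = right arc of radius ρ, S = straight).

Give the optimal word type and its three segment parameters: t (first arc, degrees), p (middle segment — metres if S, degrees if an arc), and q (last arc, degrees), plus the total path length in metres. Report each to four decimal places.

LRL: t = 37.6975°, p = 256.8135°, q = 40.7160°, L = 25.7436 m

Let ψ = atan2(Δy, Δx) = atan2(4.90, -1.00) = 101.5346° be the start→goal bearing.
Normalize: d = |goal − start| / ρ = 5.001000/4.4 = 1.136591, α = (θ_start − ψ) mod 360° = 93.3654° = 1.629533 rad, β = (θ_goal − ψ) mod 360° = 274.9654° = 4.799051 rad.
Common terms: sin α = 0.998275, cos α = -0.058703, sin β = -0.996247, cos β = 0.086554, cos(α−β) = -0.999610, d² = 1.291839. Work in radians in the unit-radius frame; every candidate has L = ρ·(t + p + q).
LSL: p² = 2 + d² − 2cos(α−β) + 2d(sin α − sin β) = 9.824972; p = √p² = 3.134481; φ = atan2(cos β − cos α, d + sin α − sin β) = 0.046358 rad; t = (φ − α) mod 2π = 4.700010 rad, q = (β − φ) mod 2π = 4.752693 rad → L = 4.4·(4.700010 + 3.134481 + 4.752693) = 4.4·12.587184 = 55.383611 m
RSR: p² = 2 + d² − 2cos(α−β) + 2d(sin β − sin α) = 0.757147; p = √p² = 0.870142; φ = atan2(cos α − cos β, d − sin α + sin β) = -2.973873 rad; t = (α − φ) mod 2π = 4.603406 rad, q = (φ − β) mod 2π = 4.793447 rad → L = 4.4·(4.603406 + 0.870142 + 4.793447) = 4.4·10.266994 = 45.174775 m
LSR: p² = d² − 2 + 2cos(α−β) + 2d(sin α + sin β) = -2.702771 < 0 → infeasible
RSL: p² = d² − 2 + 2cos(α−β) − 2d(sin α + sin β) = -2.711992 < 0 → infeasible
RLR: c = (6 − d² + 2cos(α−β) + 2d(sin α − sin β))/8 = 0.905357; p = 2π − arccos c = 5.844608 rad; φ = atan2(cos α − cos β, d − sin α + sin β) = -2.973873 rad; t = (α − φ + p/2) mod 2π = 1.242525 rad, q = (α − β − t + p) mod 2π = 1.432565 rad → L = 4.4·(1.242525 + 5.844608 + 1.432565) = 4.4·8.519698 = 37.486671 m
LRL: c = (6 − d² + 2cos(α−β) − 2d(sin α − sin β))/8 = -0.228121; p = 2π − arccos c = 4.482241 rad; φ = atan2(cos β − cos α, d + sin α − sin β) = 0.046358 rad; t = (φ − α + p/2) mod 2π = 0.657946 rad, q = (β − α − t + p) mod 2π = 0.710628 rad → L = 4.4·(0.657946 + 4.482241 + 0.710628) = 4.4·5.850815 = 25.743586 m
Shortest: LRL with L = 25.743586 m ≈ 25.7436 m
Convert LRL to answer units (arcs ×180/π): t = 0.657946·180/π = 37.6975°, p = 4.482241·180/π = 256.8135°, q = 0.710628·180/π = 40.7160°, L = 25.7436 m.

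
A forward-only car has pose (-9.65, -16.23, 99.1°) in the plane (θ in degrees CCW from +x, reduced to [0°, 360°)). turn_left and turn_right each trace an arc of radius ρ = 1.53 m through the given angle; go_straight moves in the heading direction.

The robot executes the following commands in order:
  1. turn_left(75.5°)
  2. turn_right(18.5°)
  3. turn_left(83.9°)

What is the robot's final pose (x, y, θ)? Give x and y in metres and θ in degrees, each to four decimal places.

set_pose: (x, y, θ) = (-9.6500, -16.2300, 99.1000°), ρ = 1.53
turn_left(75.5°): centre at ρ to the left, rotate +75.5° → (-11.0168, -14.9488, 174.6000°)
turn_right(18.5°): centre at ρ to the right, rotate −18.5° → (-11.4926, -14.8244, 156.1000°)
turn_left(83.9°): centre at ρ to the left, rotate +83.9° → (-13.4375, -15.4582, 240.0000°)

(-13.4375, -15.4582, 240.0000°)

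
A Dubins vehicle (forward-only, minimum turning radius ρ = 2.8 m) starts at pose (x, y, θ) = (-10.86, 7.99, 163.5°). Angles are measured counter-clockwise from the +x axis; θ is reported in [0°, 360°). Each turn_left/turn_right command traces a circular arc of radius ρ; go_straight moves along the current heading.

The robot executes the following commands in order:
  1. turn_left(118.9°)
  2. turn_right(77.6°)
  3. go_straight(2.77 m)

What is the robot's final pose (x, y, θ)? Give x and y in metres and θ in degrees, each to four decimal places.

set_pose: (x, y, θ) = (-10.8600, 7.9900, 163.5000°), ρ = 2.8
turn_left(118.9°): centre at ρ to the left, rotate +118.9° → (-14.3899, 4.7040, 282.4000°)
turn_right(77.6°): centre at ρ to the right, rotate −77.6° → (-15.9501, 1.5610, 204.8000°)
go_straight(2.77): x += 2.77·cos θ, y += 2.77·sin θ → (-18.4647, 0.3991, 204.8000°)

(-18.4647, 0.3991, 204.8000°)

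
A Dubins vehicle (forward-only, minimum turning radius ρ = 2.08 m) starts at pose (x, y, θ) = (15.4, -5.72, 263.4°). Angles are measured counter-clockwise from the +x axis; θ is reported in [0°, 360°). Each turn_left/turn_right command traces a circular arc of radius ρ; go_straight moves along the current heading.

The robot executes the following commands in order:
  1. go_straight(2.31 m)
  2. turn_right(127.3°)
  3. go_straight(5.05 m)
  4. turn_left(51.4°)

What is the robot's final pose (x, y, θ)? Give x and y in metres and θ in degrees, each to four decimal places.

(6.2735, -5.2092, 187.5000°)

set_pose: (x, y, θ) = (15.4000, -5.7200, 263.4000°), ρ = 2.08
go_straight(2.31): x += 2.31·cos θ, y += 2.31·sin θ → (15.1345, -8.0147, 263.4000°)
turn_right(127.3°): centre at ρ to the right, rotate −127.3° → (11.6260, -9.2744, 136.1000°)
go_straight(5.05): x += 5.05·cos θ, y += 5.05·sin θ → (7.9872, -5.7727, 136.1000°)
turn_left(51.4°): centre at ρ to the left, rotate +51.4° → (6.2735, -5.2092, 187.5000°)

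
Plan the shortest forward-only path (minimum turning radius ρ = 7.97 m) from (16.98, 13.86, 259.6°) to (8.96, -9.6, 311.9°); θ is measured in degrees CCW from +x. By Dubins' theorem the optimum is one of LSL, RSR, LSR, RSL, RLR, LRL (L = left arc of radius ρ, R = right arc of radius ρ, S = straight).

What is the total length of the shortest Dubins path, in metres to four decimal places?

Let ψ = atan2(Δy, Δx) = atan2(-23.46, -8.02) = -108.8734° be the start→goal bearing.
Normalize: d = |goal − start| / ρ = 24.792983/7.97 = 3.110788, α = (θ_start − ψ) mod 360° = 8.4734° = 0.147889 rad, β = (θ_goal − ψ) mod 360° = 60.7734° = 1.060696 rad.
Common terms: sin α = 0.147351, cos α = 0.989084, sin β = 0.872696, cos β = 0.488264, cos(α−β) = 0.611527, d² = 9.677004. Work in radians in the unit-radius frame; every candidate has L = ρ·(t + p + q).
LSL: p² = 2 + d² − 2cos(α−β) + 2d(sin α − sin β) = 5.941160; p = √p² = 2.437450; φ = atan2(cos β − cos α, d + sin α − sin β) = -0.206943 rad; t = (φ − α) mod 2π = 5.928353 rad, q = (β − φ) mod 2π = 1.267639 rad → L = 7.97·(5.928353 + 2.437450 + 1.267639) = 7.97·9.633442 = 76.778533 m
RSR: p² = 2 + d² − 2cos(α−β) + 2d(sin β − sin α) = 14.966739; p = √p² = 3.868687; φ = atan2(cos α − cos β, d − sin α + sin β) = 0.129819 rad; t = (α − φ) mod 2π = 0.018070 rad, q = (φ − β) mod 2π = 5.352308 rad → L = 7.97·(0.018070 + 3.868687 + 5.352308) = 7.97·9.239065 = 73.635349 m
LSR: p² = d² − 2 + 2cos(α−β) + 2d(sin α + sin β) = 15.246355; p = √p² = 3.904658; φ = atan2(−cos α − cos β, d + sin α + sin β) − atan2(−2, p) = 0.129903 rad; t = (φ − α) mod 2π = 6.265199 rad, q = (φ − β) mod 2π = 5.352392 rad → L = 7.97·(6.265199 + 3.904658 + 5.352392) = 7.97·15.522249 = 123.712321 m
RSL: p² = d² − 2 + 2cos(α−β) − 2d(sin α + sin β) = 2.553761; p = √p² = 1.598049; φ = atan2(cos α + cos β, d − sin α − sin β) − atan2(2, p) = -0.281499 rad; t = (α − φ) mod 2π = 0.429388 rad, q = (β − φ) mod 2π = 1.342195 rad → L = 7.97·(0.429388 + 1.598049 + 1.342195) = 7.97·3.369633 = 26.855972 m
RLR: c = (6 − d² + 2cos(α−β) + 2d(sin α − sin β))/8 = -0.870842; p = 2π − arccos c = 3.655475 rad; φ = atan2(cos α − cos β, d − sin α + sin β) = 0.129819 rad; t = (α − φ + p/2) mod 2π = 1.845808 rad, q = (α − β − t + p) mod 2π = 0.896860 rad → L = 7.97·(1.845808 + 3.655475 + 0.896860) = 7.97·6.398144 = 50.993206 m
LRL: c = (6 − d² + 2cos(α−β) − 2d(sin α − sin β))/8 = 0.257355; p = 2π − arccos c = 4.972673 rad; φ = atan2(cos β − cos α, d + sin α − sin β) = -0.206943 rad; t = (φ − α + p/2) mod 2π = 2.131505 rad, q = (β − α − t + p) mod 2π = 3.753976 rad → L = 7.97·(2.131505 + 4.972673 + 3.753976) = 7.97·10.858153 = 86.539480 m
Shortest: RSL with L = 26.855972 m ≈ 26.8560 m

26.8560 m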